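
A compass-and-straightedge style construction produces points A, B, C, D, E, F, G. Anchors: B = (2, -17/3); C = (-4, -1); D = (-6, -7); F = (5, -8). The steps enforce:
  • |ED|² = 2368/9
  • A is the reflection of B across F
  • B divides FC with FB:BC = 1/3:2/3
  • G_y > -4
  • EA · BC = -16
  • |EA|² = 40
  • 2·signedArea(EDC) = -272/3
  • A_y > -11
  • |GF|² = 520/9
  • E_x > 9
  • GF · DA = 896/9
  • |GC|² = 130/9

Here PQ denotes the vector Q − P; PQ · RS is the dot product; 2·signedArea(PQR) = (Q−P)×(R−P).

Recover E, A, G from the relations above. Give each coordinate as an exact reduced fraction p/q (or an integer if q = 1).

A = (8, -31/3)
E = (10, -13/3)
G = (-1, -10/3)

1. E_x = 10  [line -6·x + 2·y + 206/3 = 0 ∩ |ED|² = 2368/9]
2. E_y = -13/3  [line -6·x + 2·y + 206/3 = 0 ∩ |ED|² = 2368/9]
   → E = (10, -13/3)
3. A_x = 8  [A is the reflection of B across F]
4. A_y = -31/3  [A is the reflection of B across F]
   → A = (8, -31/3)
5. G_x = -1  [line -14·x + 10/3·y + -26/9 = 0 ∩ |GF|² = 520/9]
6. G_y = -10/3  [line -14·x + 10/3·y + -26/9 = 0 ∩ |GF|² = 520/9]
   → G = (-1, -10/3)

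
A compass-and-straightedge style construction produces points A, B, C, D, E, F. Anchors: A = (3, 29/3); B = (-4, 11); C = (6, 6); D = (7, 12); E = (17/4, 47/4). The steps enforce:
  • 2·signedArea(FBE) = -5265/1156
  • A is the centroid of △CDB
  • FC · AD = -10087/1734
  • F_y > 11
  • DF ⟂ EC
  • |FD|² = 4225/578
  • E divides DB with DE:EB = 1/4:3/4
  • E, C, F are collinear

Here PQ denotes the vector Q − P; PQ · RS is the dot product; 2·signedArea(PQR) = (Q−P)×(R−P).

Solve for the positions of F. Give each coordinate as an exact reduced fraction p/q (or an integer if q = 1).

F = (2551/578, 6481/578)

1. F_x = 2551/578  [E, C, F are collinear ∩ DF ⟂ EC]
2. F_y = 6481/578  [E, C, F are collinear ∩ DF ⟂ EC]
   → F = (2551/578, 6481/578)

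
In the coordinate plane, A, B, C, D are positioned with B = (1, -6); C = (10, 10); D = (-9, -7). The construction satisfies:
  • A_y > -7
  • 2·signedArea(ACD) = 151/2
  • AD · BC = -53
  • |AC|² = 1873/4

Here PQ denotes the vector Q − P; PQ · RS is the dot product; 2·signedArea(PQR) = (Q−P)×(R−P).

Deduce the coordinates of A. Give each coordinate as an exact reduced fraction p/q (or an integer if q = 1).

1. A_x = -4  [AD · BC = -53 ∩ 2·signedArea(ACD) = 151/2]
2. A_y = -13/2  [AD · BC = -53 ∩ 2·signedArea(ACD) = 151/2]
   → A = (-4, -13/2)

A = (-4, -13/2)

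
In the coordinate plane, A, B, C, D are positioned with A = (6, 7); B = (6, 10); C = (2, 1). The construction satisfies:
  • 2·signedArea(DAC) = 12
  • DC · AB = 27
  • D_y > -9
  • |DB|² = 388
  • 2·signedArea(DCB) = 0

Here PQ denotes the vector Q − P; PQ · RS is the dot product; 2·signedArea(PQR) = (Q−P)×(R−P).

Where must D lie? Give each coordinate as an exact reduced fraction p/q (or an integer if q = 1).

D = (-2, -8)

1. D_x = -2  [2·signedArea(DCB) = 0 ∩ 2·signedArea(DAC) = 12]
2. D_y = -8  [2·signedArea(DCB) = 0 ∩ 2·signedArea(DAC) = 12]
   → D = (-2, -8)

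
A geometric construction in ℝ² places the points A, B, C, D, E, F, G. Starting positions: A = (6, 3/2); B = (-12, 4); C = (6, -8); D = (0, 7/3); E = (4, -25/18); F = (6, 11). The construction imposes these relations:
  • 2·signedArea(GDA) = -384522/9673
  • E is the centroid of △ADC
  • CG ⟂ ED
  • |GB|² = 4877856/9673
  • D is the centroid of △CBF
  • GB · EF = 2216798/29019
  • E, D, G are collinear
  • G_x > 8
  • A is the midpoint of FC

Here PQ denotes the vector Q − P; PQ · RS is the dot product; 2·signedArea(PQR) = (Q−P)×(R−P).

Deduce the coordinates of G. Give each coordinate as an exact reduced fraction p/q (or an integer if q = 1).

G = (80952/9673, -52760/9673)

1. G_x = 80952/9673  [E, D, G are collinear ∩ CG ⟂ ED]
2. G_y = -52760/9673  [E, D, G are collinear ∩ CG ⟂ ED]
   → G = (80952/9673, -52760/9673)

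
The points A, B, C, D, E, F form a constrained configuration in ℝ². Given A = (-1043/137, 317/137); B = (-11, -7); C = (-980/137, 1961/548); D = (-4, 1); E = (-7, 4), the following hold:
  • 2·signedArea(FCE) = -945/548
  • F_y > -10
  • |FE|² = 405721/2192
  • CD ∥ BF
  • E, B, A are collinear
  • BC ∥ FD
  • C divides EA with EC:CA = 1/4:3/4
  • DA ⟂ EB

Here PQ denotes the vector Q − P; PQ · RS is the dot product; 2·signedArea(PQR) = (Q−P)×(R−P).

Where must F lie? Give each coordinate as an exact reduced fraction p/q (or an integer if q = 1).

1. F_x = -1075/137  [BC ∥ FD ∩ CD ∥ BF]
2. F_y = -5249/548  [BC ∥ FD ∩ CD ∥ BF]
   → F = (-1075/137, -5249/548)

F = (-1075/137, -5249/548)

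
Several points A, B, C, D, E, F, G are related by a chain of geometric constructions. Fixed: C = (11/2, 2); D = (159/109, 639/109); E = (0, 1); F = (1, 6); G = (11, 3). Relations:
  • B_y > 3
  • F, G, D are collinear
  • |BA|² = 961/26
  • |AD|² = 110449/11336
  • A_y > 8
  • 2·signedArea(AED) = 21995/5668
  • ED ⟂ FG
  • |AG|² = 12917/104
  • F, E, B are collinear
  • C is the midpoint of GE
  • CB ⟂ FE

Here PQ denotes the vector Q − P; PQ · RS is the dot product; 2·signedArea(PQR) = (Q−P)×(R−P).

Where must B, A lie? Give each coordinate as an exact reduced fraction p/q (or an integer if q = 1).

A = (83/52, 467/52)
B = (21/52, 157/52)

1. B_x = 21/52  [F, E, B are collinear ∩ CB ⟂ FE]
2. B_y = 157/52  [F, E, B are collinear ∩ CB ⟂ FE]
   → B = (21/52, 157/52)
3. A_x = 83/52  [line -530/109·x + 159/109·y + -30263/5668 = 0 ∩ |AD|² = 110449/11336]
4. A_y = 467/52  [line -530/109·x + 159/109·y + -30263/5668 = 0 ∩ |AD|² = 110449/11336]
   → A = (83/52, 467/52)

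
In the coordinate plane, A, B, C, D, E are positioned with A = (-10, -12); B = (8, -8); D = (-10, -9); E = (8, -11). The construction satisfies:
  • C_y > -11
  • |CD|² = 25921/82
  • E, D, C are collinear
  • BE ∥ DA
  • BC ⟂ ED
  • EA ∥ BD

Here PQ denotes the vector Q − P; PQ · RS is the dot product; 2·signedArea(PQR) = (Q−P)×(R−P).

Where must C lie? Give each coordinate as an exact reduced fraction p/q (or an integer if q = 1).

C = (629/82, -899/82)

1. C_x = 629/82  [E, D, C are collinear ∩ BC ⟂ ED]
2. C_y = -899/82  [E, D, C are collinear ∩ BC ⟂ ED]
   → C = (629/82, -899/82)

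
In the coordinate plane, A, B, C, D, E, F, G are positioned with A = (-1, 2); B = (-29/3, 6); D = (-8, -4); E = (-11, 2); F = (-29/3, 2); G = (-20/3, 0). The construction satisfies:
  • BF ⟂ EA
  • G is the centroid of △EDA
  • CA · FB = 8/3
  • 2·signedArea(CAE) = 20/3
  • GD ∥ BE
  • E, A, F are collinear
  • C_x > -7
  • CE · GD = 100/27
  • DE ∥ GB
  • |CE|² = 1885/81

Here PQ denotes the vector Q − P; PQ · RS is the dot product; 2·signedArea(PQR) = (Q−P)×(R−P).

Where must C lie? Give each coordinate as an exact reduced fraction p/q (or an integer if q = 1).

1. C_x = -56/9  [2·signedArea(CAE) = 20/3 ∩ CE · GD = 100/27]
2. C_y = 4/3  [2·signedArea(CAE) = 20/3 ∩ CE · GD = 100/27]
   → C = (-56/9, 4/3)

C = (-56/9, 4/3)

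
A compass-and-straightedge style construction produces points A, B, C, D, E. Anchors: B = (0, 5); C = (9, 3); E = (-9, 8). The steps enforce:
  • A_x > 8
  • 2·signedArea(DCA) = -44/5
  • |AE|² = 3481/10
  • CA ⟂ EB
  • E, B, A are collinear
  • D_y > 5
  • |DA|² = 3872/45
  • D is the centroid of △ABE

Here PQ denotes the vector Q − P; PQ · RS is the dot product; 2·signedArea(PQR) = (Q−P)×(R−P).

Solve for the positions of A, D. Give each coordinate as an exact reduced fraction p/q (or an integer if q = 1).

1. A_x = 87/10  [E, B, A are collinear ∩ CA ⟂ EB]
2. A_y = 21/10  [E, B, A are collinear ∩ CA ⟂ EB]
   → A = (87/10, 21/10)
3. D_x = -1/10  [D is the centroid of △ABE]
4. D_y = 151/30  [D is the centroid of △ABE]
   → D = (-1/10, 151/30)

A = (87/10, 21/10)
D = (-1/10, 151/30)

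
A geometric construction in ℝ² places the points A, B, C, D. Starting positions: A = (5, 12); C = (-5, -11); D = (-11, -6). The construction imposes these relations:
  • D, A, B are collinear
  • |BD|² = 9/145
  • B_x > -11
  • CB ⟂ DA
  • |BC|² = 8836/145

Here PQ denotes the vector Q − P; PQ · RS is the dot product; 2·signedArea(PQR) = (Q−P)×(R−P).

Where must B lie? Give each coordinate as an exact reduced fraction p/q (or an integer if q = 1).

B = (-1571/145, -843/145)

1. B_x = -1571/145  [D, A, B are collinear ∩ CB ⟂ DA]
2. B_y = -843/145  [D, A, B are collinear ∩ CB ⟂ DA]
   → B = (-1571/145, -843/145)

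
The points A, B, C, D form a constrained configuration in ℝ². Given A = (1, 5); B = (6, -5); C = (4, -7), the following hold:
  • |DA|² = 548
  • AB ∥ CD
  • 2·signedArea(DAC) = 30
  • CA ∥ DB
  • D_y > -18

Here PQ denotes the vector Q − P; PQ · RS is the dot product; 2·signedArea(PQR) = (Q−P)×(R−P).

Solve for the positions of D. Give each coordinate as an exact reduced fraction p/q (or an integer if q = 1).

1. D_x = 9  [CA ∥ DB ∩ AB ∥ CD]
2. D_y = -17  [CA ∥ DB ∩ AB ∥ CD]
   → D = (9, -17)

D = (9, -17)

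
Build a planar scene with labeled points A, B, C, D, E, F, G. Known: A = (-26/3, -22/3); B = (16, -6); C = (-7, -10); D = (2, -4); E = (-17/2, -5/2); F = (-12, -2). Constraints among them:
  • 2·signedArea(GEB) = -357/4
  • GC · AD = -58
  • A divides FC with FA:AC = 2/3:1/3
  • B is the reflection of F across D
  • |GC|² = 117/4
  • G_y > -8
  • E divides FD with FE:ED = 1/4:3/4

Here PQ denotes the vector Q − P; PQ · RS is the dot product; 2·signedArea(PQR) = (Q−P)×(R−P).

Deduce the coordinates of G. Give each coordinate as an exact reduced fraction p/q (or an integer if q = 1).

G = (-5/2, -7)

1. G_x = -5/2  [2·signedArea(GEB) = -357/4 ∩ GC · AD = -58]
2. G_y = -7  [2·signedArea(GEB) = -357/4 ∩ GC · AD = -58]
   → G = (-5/2, -7)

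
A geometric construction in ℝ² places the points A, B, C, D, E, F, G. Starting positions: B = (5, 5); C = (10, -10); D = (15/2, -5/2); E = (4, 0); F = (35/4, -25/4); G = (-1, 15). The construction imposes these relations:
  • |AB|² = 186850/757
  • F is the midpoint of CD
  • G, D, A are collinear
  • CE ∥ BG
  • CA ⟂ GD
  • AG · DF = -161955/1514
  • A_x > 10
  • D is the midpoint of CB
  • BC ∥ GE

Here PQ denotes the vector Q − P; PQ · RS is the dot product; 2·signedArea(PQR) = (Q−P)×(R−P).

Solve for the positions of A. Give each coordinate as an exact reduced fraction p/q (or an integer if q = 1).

1. A_x = 8270/757  [G, D, A are collinear ∩ CA ⟂ GD]
2. A_y = -7230/757  [G, D, A are collinear ∩ CA ⟂ GD]
   → A = (8270/757, -7230/757)

A = (8270/757, -7230/757)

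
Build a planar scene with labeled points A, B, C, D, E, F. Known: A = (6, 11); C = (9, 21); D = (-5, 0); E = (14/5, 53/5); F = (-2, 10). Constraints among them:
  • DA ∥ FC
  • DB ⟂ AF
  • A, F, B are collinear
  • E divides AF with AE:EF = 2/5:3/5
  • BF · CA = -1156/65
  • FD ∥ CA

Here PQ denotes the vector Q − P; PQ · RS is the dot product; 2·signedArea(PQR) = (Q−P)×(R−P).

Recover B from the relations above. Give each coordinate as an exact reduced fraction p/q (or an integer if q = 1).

1. B_x = -402/65  [A, F, B are collinear ∩ DB ⟂ AF]
2. B_y = 616/65  [A, F, B are collinear ∩ DB ⟂ AF]
   → B = (-402/65, 616/65)

B = (-402/65, 616/65)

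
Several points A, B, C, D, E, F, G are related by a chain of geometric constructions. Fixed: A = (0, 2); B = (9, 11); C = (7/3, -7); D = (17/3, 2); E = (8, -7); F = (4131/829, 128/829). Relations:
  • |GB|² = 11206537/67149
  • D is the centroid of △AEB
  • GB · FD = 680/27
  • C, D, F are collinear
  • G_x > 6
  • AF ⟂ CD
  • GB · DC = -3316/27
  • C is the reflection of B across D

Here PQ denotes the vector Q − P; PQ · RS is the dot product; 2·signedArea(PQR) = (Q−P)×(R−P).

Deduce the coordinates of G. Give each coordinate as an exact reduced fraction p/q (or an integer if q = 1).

1. G_x = 46382/7461  [line -1700/2487·x + -1530/829·y + 28390/22383 = 0 ∩ |GB|² = 11206537/67149]
2. G_y = -1339/829  [line -1700/2487·x + -1530/829·y + 28390/22383 = 0 ∩ |GB|² = 11206537/67149]
   → G = (46382/7461, -1339/829)

G = (46382/7461, -1339/829)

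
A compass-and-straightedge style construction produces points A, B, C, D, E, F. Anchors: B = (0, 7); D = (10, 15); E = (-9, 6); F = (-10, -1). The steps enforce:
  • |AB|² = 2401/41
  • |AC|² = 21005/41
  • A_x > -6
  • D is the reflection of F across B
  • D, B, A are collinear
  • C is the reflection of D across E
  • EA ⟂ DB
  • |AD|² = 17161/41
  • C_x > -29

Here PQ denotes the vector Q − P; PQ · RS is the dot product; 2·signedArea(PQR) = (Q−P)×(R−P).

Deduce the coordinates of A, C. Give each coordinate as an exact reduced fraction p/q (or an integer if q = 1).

A = (-245/41, 91/41)
C = (-28, -3)

1. A_x = -245/41  [D, B, A are collinear ∩ EA ⟂ DB]
2. A_y = 91/41  [D, B, A are collinear ∩ EA ⟂ DB]
   → A = (-245/41, 91/41)
3. C_x = -28  [C is the reflection of D across E]
4. C_y = -3  [C is the reflection of D across E]
   → C = (-28, -3)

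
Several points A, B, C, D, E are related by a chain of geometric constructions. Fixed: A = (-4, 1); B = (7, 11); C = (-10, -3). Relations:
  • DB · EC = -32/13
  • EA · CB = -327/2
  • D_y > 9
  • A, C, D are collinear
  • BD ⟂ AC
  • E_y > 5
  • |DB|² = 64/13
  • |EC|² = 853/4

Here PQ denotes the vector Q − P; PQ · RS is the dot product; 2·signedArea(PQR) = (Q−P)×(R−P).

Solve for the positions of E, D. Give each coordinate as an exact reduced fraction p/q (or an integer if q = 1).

D = (107/13, 119/13)
E = (3/2, 6)

1. D_x = 107/13  [A, C, D are collinear ∩ BD ⟂ AC]
2. D_y = 119/13  [A, C, D are collinear ∩ BD ⟂ AC]
   → D = (107/13, 119/13)
3. E_x = 3/2  [EA · CB = -327/2 ∩ DB · EC = -32/13]
4. E_y = 6  [EA · CB = -327/2 ∩ DB · EC = -32/13]
   → E = (3/2, 6)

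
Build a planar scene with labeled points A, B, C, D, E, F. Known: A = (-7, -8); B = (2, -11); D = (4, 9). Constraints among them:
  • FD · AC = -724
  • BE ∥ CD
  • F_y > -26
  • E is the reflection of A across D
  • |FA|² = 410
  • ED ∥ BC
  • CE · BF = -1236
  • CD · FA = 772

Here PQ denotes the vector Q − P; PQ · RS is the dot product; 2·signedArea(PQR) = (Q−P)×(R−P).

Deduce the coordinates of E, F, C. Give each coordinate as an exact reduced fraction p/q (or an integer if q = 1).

1. E_x = 15  [E is the reflection of A across D]
2. E_y = 26  [E is the reflection of A across D]
   → E = (15, 26)
3. C_x = -9  [BE ∥ CD ∩ ED ∥ BC]
4. C_y = -28  [BE ∥ CD ∩ ED ∥ BC]
   → C = (-9, -28)
5. F_x = -18  [FD · AC = -724 ∩ CE · BF = -1236]
6. F_y = -25  [FD · AC = -724 ∩ CE · BF = -1236]
   → F = (-18, -25)

C = (-9, -28)
E = (15, 26)
F = (-18, -25)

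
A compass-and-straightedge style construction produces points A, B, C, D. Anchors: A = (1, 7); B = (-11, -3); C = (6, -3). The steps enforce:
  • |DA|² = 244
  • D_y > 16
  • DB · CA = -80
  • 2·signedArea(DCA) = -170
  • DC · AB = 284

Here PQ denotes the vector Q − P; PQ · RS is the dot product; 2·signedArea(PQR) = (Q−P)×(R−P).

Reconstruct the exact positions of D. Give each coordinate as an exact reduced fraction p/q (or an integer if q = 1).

D = (13, 17)

1. D_x = 13  [DC · AB = 284 ∩ 2·signedArea(DCA) = -170]
2. D_y = 17  [DC · AB = 284 ∩ 2·signedArea(DCA) = -170]
   → D = (13, 17)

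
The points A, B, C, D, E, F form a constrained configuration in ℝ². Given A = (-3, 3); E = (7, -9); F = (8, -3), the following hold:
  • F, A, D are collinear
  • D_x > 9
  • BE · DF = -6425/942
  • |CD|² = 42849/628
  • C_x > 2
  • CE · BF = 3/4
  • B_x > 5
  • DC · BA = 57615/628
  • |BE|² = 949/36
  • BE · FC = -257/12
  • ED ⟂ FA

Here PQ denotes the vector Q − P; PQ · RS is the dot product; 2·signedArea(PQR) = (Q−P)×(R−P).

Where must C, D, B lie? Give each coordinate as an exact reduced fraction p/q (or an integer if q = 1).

B = (35/6, -4)
C = (5/2, 0)
D = (1531/157, -621/157)

1. D_x = 1531/157  [F, A, D are collinear ∩ ED ⟂ FA]
2. D_y = -621/157  [F, A, D are collinear ∩ ED ⟂ FA]
   → D = (1531/157, -621/157)
3. B_x = 35/6  [line 275/157·x + -150/157·y + -13225/942 = 0 ∩ |BE|² = 949/36]
4. B_y = -4  [line 275/157·x + -150/157·y + -13225/942 = 0 ∩ |BE|² = 949/36]
   → B = (35/6, -4)
5. C_x = 5/2  [CE · BF = 3/4 ∩ BE · FC = -257/12]
6. C_y = 0  [CE · BF = 3/4 ∩ BE · FC = -257/12]
   → C = (5/2, 0)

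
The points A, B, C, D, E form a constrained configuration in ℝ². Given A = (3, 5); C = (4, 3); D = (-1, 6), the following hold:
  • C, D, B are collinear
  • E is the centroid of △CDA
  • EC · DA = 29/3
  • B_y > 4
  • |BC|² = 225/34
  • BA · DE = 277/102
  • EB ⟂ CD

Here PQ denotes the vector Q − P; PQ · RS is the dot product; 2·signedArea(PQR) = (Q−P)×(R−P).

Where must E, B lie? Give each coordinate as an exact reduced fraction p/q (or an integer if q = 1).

1. E_x = 2  [E is the centroid of △CDA]
2. E_y = 14/3  [E is the centroid of △CDA]
   → E = (2, 14/3)
3. B_x = 61/34  [C, D, B are collinear ∩ EB ⟂ CD]
4. B_y = 147/34  [C, D, B are collinear ∩ EB ⟂ CD]
   → B = (61/34, 147/34)

B = (61/34, 147/34)
E = (2, 14/3)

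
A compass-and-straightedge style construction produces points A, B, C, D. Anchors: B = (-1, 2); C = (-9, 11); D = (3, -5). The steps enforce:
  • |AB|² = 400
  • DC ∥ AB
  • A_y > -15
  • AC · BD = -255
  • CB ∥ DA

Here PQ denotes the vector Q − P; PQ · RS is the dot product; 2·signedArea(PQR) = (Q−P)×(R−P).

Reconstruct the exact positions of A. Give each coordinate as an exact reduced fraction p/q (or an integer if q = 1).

A = (11, -14)

1. A_x = 11  [DC ∥ AB ∩ CB ∥ DA]
2. A_y = -14  [DC ∥ AB ∩ CB ∥ DA]
   → A = (11, -14)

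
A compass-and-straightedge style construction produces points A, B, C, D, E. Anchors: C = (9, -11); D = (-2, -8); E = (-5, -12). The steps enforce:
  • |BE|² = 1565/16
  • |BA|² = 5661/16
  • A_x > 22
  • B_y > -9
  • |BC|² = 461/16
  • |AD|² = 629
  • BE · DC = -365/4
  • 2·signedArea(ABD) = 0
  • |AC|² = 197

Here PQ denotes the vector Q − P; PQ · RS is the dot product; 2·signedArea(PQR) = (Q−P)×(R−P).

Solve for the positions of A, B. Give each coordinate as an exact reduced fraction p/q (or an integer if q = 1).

1. B_x = 17/4  [line -11·x + 3·y + 289/4 = 0 ∩ |BC|² = 461/16]
2. B_y = -17/2  [line -11·x + 3·y + 289/4 = 0 ∩ |BC|² = 461/16]
   → B = (17/4, -17/2)
3. A_x = 23  [line -1/2·x + -25/4·y + -51 = 0 ∩ |AD|² = 629]
4. A_y = -10  [line -1/2·x + -25/4·y + -51 = 0 ∩ |AD|² = 629]
   → A = (23, -10)

A = (23, -10)
B = (17/4, -17/2)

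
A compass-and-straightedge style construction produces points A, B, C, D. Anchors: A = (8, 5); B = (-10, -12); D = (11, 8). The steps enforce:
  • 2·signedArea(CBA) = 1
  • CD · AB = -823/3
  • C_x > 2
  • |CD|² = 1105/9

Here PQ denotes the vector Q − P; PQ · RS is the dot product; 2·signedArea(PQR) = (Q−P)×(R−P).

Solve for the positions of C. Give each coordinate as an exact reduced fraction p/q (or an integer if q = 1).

1. C_x = 3  [CD · AB = -823/3 ∩ 2·signedArea(CBA) = 1]
2. C_y = 1/3  [CD · AB = -823/3 ∩ 2·signedArea(CBA) = 1]
   → C = (3, 1/3)

C = (3, 1/3)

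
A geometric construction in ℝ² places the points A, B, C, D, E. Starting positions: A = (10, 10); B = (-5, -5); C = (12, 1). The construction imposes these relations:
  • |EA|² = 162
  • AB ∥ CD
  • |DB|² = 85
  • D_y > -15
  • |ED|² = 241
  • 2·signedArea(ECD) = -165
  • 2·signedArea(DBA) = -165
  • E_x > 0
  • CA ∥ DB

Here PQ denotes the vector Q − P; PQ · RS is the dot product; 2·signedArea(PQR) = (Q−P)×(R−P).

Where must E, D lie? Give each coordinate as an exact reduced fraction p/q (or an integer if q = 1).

1. D_x = -3  [CA ∥ DB ∩ AB ∥ CD]
2. D_y = -14  [CA ∥ DB ∩ AB ∥ CD]
   → D = (-3, -14)
3. E_x = 1  [line 15·x + -15·y + 0 = 0 ∩ |ED|² = 241]
4. E_y = 1  [line 15·x + -15·y + 0 = 0 ∩ |ED|² = 241]
   → E = (1, 1)

D = (-3, -14)
E = (1, 1)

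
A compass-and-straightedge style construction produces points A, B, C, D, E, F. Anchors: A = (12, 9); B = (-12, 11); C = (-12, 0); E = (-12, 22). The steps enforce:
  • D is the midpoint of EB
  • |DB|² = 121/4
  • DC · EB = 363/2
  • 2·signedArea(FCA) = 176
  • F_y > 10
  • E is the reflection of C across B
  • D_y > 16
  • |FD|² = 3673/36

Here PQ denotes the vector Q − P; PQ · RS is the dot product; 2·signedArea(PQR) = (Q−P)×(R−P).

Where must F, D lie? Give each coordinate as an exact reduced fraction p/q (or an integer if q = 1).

D = (-12, 33/2)
F = (-4, 31/3)

1. D_x = -12  [D is the midpoint of EB]
2. D_y = 33/2  [D is the midpoint of EB]
   → D = (-12, 33/2)
3. F_x = -4  [line -9·x + 24·y + -284 = 0 ∩ |FD|² = 3673/36]
4. F_y = 31/3  [line -9·x + 24·y + -284 = 0 ∩ |FD|² = 3673/36]
   → F = (-4, 31/3)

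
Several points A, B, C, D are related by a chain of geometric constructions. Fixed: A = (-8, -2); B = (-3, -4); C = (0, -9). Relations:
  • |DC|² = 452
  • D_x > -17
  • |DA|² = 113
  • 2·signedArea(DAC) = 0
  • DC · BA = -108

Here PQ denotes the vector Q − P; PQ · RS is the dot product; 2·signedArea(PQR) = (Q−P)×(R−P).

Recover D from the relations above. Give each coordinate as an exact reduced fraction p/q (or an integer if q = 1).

1. D_x = -16  [2·signedArea(DAC) = 0 ∩ DC · BA = -108]
2. D_y = 5  [2·signedArea(DAC) = 0 ∩ DC · BA = -108]
   → D = (-16, 5)

D = (-16, 5)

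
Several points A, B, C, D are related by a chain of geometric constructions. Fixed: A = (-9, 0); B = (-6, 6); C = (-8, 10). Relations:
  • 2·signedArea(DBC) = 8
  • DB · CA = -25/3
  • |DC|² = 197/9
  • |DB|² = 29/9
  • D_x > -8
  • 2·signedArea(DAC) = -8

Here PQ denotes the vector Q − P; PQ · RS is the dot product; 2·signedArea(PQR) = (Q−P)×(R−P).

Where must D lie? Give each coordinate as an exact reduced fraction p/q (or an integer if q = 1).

D = (-23/3, 16/3)

1. D_x = -23/3  [2·signedArea(DAC) = -8 ∩ 2·signedArea(DBC) = 8]
2. D_y = 16/3  [2·signedArea(DAC) = -8 ∩ 2·signedArea(DBC) = 8]
   → D = (-23/3, 16/3)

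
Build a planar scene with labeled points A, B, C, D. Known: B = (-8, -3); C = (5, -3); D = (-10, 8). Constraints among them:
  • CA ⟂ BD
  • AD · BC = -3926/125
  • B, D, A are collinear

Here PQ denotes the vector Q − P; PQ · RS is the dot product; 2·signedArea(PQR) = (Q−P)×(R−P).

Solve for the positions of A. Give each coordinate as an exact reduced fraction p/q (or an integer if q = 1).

1. A_x = -948/125  [B, D, A are collinear ∩ CA ⟂ BD]
2. A_y = -661/125  [B, D, A are collinear ∩ CA ⟂ BD]
   → A = (-948/125, -661/125)

A = (-948/125, -661/125)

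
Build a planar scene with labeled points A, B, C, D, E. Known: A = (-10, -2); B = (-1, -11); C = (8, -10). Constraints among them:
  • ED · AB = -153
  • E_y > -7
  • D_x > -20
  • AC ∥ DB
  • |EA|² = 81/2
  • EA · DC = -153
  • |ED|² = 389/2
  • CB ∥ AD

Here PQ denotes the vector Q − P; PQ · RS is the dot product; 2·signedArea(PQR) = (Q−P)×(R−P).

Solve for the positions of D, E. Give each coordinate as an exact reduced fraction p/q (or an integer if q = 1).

1. D_x = -19  [AC ∥ DB ∩ CB ∥ AD]
2. D_y = -3  [AC ∥ DB ∩ CB ∥ AD]
   → D = (-19, -3)
3. E_x = -11/2  [ED · AB = -153 ∩ EA · DC = -153]
4. E_y = -13/2  [ED · AB = -153 ∩ EA · DC = -153]
   → E = (-11/2, -13/2)

D = (-19, -3)
E = (-11/2, -13/2)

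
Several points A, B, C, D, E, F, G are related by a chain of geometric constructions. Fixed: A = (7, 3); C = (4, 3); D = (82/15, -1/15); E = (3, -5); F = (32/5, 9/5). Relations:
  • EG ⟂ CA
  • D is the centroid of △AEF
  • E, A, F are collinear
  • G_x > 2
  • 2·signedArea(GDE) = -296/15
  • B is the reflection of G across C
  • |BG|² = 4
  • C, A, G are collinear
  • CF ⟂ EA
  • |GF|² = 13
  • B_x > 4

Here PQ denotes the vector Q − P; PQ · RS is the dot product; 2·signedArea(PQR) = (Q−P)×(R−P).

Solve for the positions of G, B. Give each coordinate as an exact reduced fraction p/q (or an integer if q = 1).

1. G_x = 3  [C, A, G are collinear ∩ EG ⟂ CA]
2. G_y = 3  [C, A, G are collinear ∩ EG ⟂ CA]
   → G = (3, 3)
3. B_x = 5  [B is the reflection of G across C]
4. B_y = 3  [B is the reflection of G across C]
   → B = (5, 3)

B = (5, 3)
G = (3, 3)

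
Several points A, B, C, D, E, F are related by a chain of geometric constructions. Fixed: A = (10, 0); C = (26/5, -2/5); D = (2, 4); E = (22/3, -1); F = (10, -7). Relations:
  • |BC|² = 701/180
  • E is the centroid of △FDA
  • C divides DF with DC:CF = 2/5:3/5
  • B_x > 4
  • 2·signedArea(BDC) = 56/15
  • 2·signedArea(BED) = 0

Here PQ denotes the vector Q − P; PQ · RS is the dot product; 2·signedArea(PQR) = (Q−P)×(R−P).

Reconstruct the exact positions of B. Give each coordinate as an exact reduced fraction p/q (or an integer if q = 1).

B = (14/3, 3/2)

1. B_x = 14/3  [2·signedArea(BED) = 0 ∩ 2·signedArea(BDC) = 56/15]
2. B_y = 3/2  [2·signedArea(BED) = 0 ∩ 2·signedArea(BDC) = 56/15]
   → B = (14/3, 3/2)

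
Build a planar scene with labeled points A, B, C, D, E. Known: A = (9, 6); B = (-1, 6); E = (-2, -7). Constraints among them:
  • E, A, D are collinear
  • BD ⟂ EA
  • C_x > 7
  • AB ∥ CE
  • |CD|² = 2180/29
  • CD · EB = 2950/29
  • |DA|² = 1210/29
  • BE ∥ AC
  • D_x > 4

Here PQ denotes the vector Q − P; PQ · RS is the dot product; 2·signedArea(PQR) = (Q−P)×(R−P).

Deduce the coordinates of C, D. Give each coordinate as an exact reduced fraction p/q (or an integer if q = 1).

1. C_x = 8  [AB ∥ CE ∩ BE ∥ AC]
2. C_y = -7  [AB ∥ CE ∩ BE ∥ AC]
   → C = (8, -7)
3. D_x = 140/29  [E, A, D are collinear ∩ BD ⟂ EA]
4. D_y = 31/29  [E, A, D are collinear ∩ BD ⟂ EA]
   → D = (140/29, 31/29)

C = (8, -7)
D = (140/29, 31/29)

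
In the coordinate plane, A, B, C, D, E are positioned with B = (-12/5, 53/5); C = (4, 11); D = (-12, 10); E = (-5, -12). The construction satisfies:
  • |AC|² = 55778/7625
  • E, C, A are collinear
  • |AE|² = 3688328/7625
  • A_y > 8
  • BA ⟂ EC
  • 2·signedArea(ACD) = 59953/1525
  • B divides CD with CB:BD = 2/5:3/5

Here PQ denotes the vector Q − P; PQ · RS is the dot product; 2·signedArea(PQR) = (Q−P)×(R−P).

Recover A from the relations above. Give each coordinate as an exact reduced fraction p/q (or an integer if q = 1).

1. A_x = 4597/1525  [E, C, A are collinear ∩ BA ⟂ EC]
2. A_y = 12934/1525  [E, C, A are collinear ∩ BA ⟂ EC]
   → A = (4597/1525, 12934/1525)

A = (4597/1525, 12934/1525)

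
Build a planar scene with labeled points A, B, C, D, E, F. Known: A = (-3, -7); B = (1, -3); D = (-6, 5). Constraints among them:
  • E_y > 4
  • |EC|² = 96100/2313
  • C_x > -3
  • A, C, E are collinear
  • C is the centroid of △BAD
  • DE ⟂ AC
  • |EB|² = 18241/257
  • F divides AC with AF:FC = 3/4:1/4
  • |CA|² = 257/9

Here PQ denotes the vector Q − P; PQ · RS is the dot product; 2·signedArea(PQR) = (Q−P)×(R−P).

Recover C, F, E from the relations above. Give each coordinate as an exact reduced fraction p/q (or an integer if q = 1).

1. C_x = -8/3  [C is the centroid of △BAD]
2. C_y = -5/3  [C is the centroid of △BAD]
   → C = (-8/3, -5/3)
3. F_x = -11/4  [F divides AC with AF:FC = 3/4:1/4]
4. F_y = -3  [F divides AC with AF:FC = 3/4:1/4]
   → F = (-11/4, -3)
5. E_x = -582/257  [A, C, E are collinear ∩ DE ⟂ AC]
6. E_y = 1225/257  [A, C, E are collinear ∩ DE ⟂ AC]
   → E = (-582/257, 1225/257)

C = (-8/3, -5/3)
E = (-582/257, 1225/257)
F = (-11/4, -3)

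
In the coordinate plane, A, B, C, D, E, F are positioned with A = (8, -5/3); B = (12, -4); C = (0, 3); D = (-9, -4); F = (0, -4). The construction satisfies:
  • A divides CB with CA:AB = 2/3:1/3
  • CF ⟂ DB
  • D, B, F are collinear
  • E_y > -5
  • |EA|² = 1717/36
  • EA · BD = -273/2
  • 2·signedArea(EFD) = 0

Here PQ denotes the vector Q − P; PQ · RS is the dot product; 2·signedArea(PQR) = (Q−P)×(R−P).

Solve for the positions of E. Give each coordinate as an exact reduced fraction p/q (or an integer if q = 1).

E = (3/2, -4)

1. E_x = 3/2  [2·signedArea(EFD) = 0 ∩ EA · BD = -273/2]
2. E_y = -4  [2·signedArea(EFD) = 0 ∩ EA · BD = -273/2]
   → E = (3/2, -4)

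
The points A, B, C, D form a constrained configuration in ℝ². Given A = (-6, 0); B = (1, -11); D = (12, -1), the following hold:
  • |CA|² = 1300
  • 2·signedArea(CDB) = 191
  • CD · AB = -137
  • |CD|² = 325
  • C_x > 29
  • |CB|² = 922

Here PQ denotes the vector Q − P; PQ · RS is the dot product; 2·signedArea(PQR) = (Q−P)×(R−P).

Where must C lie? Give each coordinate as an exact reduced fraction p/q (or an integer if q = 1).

1. C_x = 30  [CD · AB = -137 ∩ 2·signedArea(CDB) = 191]
2. C_y = -2  [CD · AB = -137 ∩ 2·signedArea(CDB) = 191]
   → C = (30, -2)

C = (30, -2)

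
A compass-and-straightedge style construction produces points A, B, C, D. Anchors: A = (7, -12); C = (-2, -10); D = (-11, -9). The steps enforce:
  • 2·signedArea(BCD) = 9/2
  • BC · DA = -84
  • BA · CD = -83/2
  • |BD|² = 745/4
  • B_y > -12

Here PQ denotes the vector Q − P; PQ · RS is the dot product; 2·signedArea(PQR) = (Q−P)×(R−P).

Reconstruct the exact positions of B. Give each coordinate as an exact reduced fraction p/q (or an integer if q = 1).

B = (5/2, -11)

1. B_x = 5/2  [2·signedArea(BCD) = 9/2 ∩ BA · CD = -83/2]
2. B_y = -11  [2·signedArea(BCD) = 9/2 ∩ BA · CD = -83/2]
   → B = (5/2, -11)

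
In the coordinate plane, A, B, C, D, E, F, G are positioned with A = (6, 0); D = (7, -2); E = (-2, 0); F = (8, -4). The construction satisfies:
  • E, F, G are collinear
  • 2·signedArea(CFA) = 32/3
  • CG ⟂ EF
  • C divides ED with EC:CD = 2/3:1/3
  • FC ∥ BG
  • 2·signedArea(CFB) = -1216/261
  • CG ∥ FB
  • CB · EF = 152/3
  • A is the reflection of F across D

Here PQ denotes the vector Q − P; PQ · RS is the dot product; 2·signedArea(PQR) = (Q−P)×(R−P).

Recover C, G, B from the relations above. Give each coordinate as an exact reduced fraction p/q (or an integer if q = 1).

B = (664/87, -428/87)
C = (4, -4/3)
G = (316/87, -196/87)

1. C_x = 4  [C divides ED with EC:CD = 2/3:1/3]
2. C_y = -4/3  [C divides ED with EC:CD = 2/3:1/3]
   → C = (4, -4/3)
3. G_x = 316/87  [E, F, G are collinear ∩ CG ⟂ EF]
4. G_y = -196/87  [E, F, G are collinear ∩ CG ⟂ EF]
   → G = (316/87, -196/87)
5. B_x = 664/87  [FC ∥ BG ∩ CG ∥ FB]
6. B_y = -428/87  [FC ∥ BG ∩ CG ∥ FB]
   → B = (664/87, -428/87)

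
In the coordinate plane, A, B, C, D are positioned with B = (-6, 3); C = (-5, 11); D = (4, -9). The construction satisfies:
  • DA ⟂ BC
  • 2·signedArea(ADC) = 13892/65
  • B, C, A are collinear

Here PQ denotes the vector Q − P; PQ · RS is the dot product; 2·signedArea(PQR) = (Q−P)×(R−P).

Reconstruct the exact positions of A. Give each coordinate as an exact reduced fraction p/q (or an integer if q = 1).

A = (-476/65, -493/65)

1. A_x = -476/65  [B, C, A are collinear ∩ DA ⟂ BC]
2. A_y = -493/65  [B, C, A are collinear ∩ DA ⟂ BC]
   → A = (-476/65, -493/65)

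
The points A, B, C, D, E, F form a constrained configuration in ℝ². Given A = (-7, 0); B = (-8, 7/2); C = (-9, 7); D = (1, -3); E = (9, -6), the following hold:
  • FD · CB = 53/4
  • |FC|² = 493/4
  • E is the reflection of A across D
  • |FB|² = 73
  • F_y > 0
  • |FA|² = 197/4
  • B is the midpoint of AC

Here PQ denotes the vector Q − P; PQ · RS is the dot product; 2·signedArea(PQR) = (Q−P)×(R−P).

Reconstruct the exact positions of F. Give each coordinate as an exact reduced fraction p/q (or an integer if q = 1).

F = (0, 1/2)

1. F_x = 0  [line -1·x + 7/2·y + -7/4 = 0 ∩ |FC|² = 493/4]
2. F_y = 1/2  [line -1·x + 7/2·y + -7/4 = 0 ∩ |FC|² = 493/4]
   → F = (0, 1/2)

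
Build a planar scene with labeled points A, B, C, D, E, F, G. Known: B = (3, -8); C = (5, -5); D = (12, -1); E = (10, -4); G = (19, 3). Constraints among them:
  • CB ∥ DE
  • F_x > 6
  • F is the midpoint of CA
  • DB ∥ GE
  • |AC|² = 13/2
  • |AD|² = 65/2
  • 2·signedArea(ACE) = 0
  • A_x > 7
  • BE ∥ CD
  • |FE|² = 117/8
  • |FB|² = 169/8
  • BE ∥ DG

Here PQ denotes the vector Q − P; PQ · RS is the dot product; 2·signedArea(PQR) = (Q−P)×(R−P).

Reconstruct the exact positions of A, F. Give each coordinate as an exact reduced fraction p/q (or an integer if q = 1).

A = (15/2, -9/2)
F = (25/4, -19/4)

1. A_x = 15/2  [line -1·x + 5·y + 30 = 0 ∩ |AC|² = 13/2]
2. A_y = -9/2  [line -1·x + 5·y + 30 = 0 ∩ |AC|² = 13/2]
   → A = (15/2, -9/2)
3. F_x = 25/4  [F is the midpoint of CA]
4. F_y = -19/4  [F is the midpoint of CA]
   → F = (25/4, -19/4)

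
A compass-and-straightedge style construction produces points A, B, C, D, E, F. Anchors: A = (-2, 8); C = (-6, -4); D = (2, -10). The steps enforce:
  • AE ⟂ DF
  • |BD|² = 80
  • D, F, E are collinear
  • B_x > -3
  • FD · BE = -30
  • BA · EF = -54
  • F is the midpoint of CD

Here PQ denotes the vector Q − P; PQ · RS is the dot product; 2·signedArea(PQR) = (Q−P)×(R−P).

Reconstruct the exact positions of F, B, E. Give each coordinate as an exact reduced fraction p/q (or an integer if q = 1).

1. F_x = -2  [F is the midpoint of CD]
2. F_y = -7  [F is the midpoint of CD]
   → F = (-2, -7)
3. E_x = -46/5  [D, F, E are collinear ∩ AE ⟂ DF]
4. E_y = -8/5  [D, F, E are collinear ∩ AE ⟂ DF]
   → E = (-46/5, -8/5)
5. B_x = -2  [line -36/5·x + 27/5·y + -18/5 = 0 ∩ |BD|² = 80]
6. B_y = -2  [line -36/5·x + 27/5·y + -18/5 = 0 ∩ |BD|² = 80]
   → B = (-2, -2)

B = (-2, -2)
E = (-46/5, -8/5)
F = (-2, -7)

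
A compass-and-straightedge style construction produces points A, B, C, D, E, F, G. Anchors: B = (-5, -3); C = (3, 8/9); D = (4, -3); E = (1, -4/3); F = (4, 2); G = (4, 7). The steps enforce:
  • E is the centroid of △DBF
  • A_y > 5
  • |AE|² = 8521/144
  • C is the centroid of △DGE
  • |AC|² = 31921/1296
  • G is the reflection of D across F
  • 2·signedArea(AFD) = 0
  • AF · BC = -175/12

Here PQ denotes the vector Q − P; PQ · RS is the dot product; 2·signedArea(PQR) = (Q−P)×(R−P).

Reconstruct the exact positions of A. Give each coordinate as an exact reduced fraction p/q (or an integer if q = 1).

1. A_x = 4  [2·signedArea(AFD) = 0 ∩ AF · BC = -175/12]
2. A_y = 23/4  [2·signedArea(AFD) = 0 ∩ AF · BC = -175/12]
   → A = (4, 23/4)

A = (4, 23/4)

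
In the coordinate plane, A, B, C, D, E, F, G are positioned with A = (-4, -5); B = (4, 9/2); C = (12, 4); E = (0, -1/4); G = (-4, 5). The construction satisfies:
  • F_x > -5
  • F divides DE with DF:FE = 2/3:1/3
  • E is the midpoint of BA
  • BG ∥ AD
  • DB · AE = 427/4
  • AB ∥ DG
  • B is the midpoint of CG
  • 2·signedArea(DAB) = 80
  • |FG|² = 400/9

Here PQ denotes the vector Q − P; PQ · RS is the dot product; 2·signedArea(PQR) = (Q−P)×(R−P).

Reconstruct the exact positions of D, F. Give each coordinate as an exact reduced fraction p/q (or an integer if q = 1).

D = (-12, -9/2)
F = (-4, -5/3)

1. D_x = -12  [AB ∥ DG ∩ BG ∥ AD]
2. D_y = -9/2  [AB ∥ DG ∩ BG ∥ AD]
   → D = (-12, -9/2)
3. F_x = -4  [F divides DE with DF:FE = 2/3:1/3]
4. F_y = -5/3  [F divides DE with DF:FE = 2/3:1/3]
   → F = (-4, -5/3)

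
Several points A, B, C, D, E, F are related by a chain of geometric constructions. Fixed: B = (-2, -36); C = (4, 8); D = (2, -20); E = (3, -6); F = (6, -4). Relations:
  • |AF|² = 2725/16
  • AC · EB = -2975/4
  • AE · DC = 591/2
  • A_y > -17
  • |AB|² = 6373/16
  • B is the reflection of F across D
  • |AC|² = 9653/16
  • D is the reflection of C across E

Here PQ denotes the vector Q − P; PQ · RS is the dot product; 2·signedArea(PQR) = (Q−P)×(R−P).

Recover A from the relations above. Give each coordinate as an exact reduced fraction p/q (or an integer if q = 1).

1. A_x = 9/4  [AC · EB = -2975/4 ∩ AE · DC = 591/2]
2. A_y = -33/2  [AC · EB = -2975/4 ∩ AE · DC = 591/2]
   → A = (9/4, -33/2)

A = (9/4, -33/2)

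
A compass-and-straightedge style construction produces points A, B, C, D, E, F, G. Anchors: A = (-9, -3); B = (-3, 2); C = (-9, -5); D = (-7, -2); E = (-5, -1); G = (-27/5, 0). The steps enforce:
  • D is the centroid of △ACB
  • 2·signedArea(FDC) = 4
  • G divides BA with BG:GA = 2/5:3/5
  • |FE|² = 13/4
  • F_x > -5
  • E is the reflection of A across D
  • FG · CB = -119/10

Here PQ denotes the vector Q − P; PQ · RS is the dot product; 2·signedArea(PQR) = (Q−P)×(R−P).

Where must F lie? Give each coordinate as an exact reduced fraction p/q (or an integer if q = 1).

F = (-4, 1/2)

1. F_x = -4  [2·signedArea(FDC) = 4 ∩ FG · CB = -119/10]
2. F_y = 1/2  [2·signedArea(FDC) = 4 ∩ FG · CB = -119/10]
   → F = (-4, 1/2)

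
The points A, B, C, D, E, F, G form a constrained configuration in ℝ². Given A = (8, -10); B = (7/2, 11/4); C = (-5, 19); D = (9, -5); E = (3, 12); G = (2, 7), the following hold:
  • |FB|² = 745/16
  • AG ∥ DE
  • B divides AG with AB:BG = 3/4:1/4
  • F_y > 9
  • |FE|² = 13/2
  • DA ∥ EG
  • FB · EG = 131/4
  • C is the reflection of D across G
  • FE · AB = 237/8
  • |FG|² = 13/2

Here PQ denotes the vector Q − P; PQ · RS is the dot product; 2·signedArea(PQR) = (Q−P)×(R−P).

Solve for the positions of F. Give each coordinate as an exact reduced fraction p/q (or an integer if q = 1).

1. F_x = 5/2  [FB · EG = 131/4 ∩ FE · AB = 237/8]
2. F_y = 19/2  [FB · EG = 131/4 ∩ FE · AB = 237/8]
   → F = (5/2, 19/2)

F = (5/2, 19/2)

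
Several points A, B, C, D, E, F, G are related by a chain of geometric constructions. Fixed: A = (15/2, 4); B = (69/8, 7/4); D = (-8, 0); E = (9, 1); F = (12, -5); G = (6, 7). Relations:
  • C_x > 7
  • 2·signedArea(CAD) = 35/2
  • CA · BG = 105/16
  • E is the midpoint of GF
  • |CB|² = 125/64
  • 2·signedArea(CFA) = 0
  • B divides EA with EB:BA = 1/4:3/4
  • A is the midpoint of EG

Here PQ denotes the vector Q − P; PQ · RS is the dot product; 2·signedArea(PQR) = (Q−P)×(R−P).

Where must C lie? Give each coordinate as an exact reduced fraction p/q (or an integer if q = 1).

C = (8, 3)

1. C_x = 8  [2·signedArea(CFA) = 0 ∩ 2·signedArea(CAD) = 35/2]
2. C_y = 3  [2·signedArea(CFA) = 0 ∩ 2·signedArea(CAD) = 35/2]
   → C = (8, 3)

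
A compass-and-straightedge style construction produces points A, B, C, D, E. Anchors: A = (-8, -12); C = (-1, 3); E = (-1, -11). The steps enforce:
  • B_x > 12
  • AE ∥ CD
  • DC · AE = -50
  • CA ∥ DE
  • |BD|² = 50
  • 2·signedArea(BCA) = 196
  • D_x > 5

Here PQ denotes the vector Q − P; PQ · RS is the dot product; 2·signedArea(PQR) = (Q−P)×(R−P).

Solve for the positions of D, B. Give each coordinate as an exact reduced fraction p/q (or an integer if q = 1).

1. D_x = 6  [CA ∥ DE ∩ AE ∥ CD]
2. D_y = 4  [CA ∥ DE ∩ AE ∥ CD]
   → D = (6, 4)
3. B_x = 13  [line 15·x + -7·y + -160 = 0 ∩ |BD|² = 50]
4. B_y = 5  [line 15·x + -7·y + -160 = 0 ∩ |BD|² = 50]
   → B = (13, 5)

B = (13, 5)
D = (6, 4)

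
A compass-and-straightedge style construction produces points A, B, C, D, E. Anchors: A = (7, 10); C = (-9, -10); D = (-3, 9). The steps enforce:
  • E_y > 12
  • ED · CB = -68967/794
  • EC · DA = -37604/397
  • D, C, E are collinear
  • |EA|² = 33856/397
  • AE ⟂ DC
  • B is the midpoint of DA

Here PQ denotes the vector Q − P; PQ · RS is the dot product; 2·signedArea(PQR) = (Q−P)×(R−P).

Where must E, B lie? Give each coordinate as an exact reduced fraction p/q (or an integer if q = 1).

B = (2, 19/2)
E = (-717/397, 5074/397)

1. E_x = -717/397  [D, C, E are collinear ∩ AE ⟂ DC]
2. E_y = 5074/397  [D, C, E are collinear ∩ AE ⟂ DC]
   → E = (-717/397, 5074/397)
3. B_x = 2  [B is the midpoint of DA]
4. B_y = 19/2  [B is the midpoint of DA]
   → B = (2, 19/2)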